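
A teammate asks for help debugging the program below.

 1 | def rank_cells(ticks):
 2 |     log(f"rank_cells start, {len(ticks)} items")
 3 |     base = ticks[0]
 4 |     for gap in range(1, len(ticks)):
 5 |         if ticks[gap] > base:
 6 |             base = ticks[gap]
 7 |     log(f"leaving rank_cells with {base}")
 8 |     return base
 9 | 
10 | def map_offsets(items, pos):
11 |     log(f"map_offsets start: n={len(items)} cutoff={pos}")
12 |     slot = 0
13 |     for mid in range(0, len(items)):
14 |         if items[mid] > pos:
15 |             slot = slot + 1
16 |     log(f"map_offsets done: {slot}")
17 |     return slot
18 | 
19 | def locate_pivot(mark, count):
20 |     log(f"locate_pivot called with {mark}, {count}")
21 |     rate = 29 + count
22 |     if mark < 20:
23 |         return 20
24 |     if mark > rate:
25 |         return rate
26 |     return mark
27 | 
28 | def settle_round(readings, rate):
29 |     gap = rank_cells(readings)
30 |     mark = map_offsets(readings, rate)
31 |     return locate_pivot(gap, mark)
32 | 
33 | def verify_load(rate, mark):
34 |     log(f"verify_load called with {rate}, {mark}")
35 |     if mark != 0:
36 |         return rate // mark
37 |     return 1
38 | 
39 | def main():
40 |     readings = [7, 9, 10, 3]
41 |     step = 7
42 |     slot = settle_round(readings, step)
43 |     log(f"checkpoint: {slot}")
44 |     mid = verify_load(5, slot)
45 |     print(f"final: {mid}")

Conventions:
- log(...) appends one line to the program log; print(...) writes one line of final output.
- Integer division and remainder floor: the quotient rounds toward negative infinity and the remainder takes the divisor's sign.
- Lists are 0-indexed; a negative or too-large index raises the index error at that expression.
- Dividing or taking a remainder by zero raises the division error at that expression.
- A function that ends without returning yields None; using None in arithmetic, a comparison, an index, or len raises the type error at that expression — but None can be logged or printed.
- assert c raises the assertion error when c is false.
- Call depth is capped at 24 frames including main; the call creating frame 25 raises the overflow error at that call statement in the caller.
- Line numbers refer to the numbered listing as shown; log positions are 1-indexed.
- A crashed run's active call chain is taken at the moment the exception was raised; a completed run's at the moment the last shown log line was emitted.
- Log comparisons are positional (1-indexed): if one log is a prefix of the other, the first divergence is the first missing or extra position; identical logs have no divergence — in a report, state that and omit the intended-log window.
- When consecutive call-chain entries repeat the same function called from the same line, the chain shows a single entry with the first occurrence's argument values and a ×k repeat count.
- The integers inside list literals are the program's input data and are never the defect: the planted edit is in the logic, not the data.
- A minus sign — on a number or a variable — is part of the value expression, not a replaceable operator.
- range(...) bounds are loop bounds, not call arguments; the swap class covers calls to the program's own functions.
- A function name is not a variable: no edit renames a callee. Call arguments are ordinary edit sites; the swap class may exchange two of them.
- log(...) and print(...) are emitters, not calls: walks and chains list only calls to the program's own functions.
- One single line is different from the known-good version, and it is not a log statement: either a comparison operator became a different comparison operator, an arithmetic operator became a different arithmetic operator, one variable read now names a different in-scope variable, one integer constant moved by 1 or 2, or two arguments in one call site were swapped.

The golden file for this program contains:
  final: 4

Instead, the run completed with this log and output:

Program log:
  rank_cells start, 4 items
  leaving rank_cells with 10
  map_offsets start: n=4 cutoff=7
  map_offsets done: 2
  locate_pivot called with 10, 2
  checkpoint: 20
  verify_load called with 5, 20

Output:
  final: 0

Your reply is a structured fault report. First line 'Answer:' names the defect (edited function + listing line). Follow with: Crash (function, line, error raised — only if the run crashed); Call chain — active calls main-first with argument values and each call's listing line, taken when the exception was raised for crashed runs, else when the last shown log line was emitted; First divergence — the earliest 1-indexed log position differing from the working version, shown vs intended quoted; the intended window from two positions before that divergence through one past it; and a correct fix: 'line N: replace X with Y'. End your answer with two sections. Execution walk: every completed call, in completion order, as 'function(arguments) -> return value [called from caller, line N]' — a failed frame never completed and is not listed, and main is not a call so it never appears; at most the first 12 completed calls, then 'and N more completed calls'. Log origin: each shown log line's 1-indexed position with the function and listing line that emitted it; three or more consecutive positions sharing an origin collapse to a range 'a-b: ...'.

Answer: the defect is in main at line 44.
Core observation: The earliest visible damage is log position 7 — 'verify_load called with 5, 20' rather than the intended 'verify_load called with 20, 5'.
Call chain: main -> verify_load(5, 20) (called at line 44).
First divergence: position 7 — shown 'verify_load called with 5, 20', intended 'verify_load called with 20, 5'.
Intended log window:
  5: locate_pivot called with 10, 2
  6: checkpoint: 20
  7: verify_load called with 20, 5
Execution walk:
  rank_cells([7, 9, 10, 3]) -> 10  [called from settle_round, line 29]
  map_offsets([7, 9, 10, 3], 7) -> 2  [called from settle_round, line 30]
  locate_pivot(10, 2) -> 20  [called from settle_round, line 31]
  settle_round([7, 9, 10, 3], 7) -> 20  [called from main, line 42]
  verify_load(5, 20) -> 0  [called from main, line 44]
Origin of each log line:
  1 — rank_cells, line 2
  2 — rank_cells, line 7
  3 — map_offsets, line 11
  4 — map_offsets, line 16
  5 — locate_pivot, line 20
  6 — main, line 43
  7 — verify_load, line 34
A correct fix: line 44: replace `verify_load(5, slot)` with `verify_load(slot, 5)`.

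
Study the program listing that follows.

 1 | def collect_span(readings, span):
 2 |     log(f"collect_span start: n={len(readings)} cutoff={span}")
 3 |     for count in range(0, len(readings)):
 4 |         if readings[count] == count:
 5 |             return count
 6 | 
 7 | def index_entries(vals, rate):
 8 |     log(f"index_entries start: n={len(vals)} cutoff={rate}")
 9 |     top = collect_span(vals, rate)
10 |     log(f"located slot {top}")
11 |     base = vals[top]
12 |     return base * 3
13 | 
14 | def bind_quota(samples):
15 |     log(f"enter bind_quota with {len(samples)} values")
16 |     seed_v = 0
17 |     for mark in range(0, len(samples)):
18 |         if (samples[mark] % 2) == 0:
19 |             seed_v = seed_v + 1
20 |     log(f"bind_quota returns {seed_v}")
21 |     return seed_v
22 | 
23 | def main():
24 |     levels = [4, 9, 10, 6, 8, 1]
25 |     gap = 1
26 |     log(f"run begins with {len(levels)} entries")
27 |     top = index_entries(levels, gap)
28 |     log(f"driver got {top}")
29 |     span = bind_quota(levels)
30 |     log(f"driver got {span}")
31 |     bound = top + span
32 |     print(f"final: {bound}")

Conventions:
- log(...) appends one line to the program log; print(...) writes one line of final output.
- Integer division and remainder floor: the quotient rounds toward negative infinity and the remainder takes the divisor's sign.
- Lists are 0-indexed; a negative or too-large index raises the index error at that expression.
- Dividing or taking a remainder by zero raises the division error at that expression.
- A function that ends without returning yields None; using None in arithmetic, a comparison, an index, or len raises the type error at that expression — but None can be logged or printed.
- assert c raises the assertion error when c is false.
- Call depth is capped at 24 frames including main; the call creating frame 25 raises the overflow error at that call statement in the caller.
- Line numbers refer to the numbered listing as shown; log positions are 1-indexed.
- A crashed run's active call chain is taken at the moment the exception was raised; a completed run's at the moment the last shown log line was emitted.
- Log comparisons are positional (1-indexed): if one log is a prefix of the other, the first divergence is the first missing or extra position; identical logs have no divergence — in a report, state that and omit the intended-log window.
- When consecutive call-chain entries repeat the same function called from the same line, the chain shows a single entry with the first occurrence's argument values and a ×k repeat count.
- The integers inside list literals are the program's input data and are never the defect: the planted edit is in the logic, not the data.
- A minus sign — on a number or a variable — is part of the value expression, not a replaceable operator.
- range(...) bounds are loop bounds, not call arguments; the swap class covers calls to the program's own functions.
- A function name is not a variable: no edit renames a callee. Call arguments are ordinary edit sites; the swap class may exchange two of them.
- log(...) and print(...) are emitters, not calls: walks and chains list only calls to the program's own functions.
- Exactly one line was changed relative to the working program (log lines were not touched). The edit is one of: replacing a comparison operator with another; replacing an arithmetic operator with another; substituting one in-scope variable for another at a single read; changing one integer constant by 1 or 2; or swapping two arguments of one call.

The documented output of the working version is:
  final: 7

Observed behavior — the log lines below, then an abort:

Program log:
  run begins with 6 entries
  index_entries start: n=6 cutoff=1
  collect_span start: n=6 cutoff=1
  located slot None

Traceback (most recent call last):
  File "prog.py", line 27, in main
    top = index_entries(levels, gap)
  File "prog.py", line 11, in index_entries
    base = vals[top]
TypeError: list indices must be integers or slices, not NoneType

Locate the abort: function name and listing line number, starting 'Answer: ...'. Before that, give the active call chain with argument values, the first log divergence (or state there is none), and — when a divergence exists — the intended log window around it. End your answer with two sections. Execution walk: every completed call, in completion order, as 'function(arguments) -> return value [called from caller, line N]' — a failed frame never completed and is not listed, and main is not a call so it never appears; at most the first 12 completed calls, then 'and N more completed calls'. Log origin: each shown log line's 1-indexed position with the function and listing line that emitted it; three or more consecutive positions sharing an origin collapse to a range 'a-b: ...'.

Answer: the error was raised in index_entries, line 11.
Core observation: The earliest visible damage is log position 4 — 'located slot None' rather than the intended 'located slot 5'.
Call chain: main -> index_entries([4, 9, 10, 6, 8, 1], 1) (called at line 27).
First divergence: at position 4 the run shows 'located slot None' where the working version logs 'located slot 5'.
Intended log window:
  2: index_entries start: n=6 cutoff=1
  3: collect_span start: n=6 cutoff=1
  4: located slot 5
  5: driver got 3
Execution walk:
  collect_span([4, 9, 10, 6, 8, 1], 1) -> None  [called from index_entries, line 9]
Log origins:
  1: from main, line 26
  2: from index_entries, line 8
  3: from collect_span, line 2
  4: from index_entries, line 10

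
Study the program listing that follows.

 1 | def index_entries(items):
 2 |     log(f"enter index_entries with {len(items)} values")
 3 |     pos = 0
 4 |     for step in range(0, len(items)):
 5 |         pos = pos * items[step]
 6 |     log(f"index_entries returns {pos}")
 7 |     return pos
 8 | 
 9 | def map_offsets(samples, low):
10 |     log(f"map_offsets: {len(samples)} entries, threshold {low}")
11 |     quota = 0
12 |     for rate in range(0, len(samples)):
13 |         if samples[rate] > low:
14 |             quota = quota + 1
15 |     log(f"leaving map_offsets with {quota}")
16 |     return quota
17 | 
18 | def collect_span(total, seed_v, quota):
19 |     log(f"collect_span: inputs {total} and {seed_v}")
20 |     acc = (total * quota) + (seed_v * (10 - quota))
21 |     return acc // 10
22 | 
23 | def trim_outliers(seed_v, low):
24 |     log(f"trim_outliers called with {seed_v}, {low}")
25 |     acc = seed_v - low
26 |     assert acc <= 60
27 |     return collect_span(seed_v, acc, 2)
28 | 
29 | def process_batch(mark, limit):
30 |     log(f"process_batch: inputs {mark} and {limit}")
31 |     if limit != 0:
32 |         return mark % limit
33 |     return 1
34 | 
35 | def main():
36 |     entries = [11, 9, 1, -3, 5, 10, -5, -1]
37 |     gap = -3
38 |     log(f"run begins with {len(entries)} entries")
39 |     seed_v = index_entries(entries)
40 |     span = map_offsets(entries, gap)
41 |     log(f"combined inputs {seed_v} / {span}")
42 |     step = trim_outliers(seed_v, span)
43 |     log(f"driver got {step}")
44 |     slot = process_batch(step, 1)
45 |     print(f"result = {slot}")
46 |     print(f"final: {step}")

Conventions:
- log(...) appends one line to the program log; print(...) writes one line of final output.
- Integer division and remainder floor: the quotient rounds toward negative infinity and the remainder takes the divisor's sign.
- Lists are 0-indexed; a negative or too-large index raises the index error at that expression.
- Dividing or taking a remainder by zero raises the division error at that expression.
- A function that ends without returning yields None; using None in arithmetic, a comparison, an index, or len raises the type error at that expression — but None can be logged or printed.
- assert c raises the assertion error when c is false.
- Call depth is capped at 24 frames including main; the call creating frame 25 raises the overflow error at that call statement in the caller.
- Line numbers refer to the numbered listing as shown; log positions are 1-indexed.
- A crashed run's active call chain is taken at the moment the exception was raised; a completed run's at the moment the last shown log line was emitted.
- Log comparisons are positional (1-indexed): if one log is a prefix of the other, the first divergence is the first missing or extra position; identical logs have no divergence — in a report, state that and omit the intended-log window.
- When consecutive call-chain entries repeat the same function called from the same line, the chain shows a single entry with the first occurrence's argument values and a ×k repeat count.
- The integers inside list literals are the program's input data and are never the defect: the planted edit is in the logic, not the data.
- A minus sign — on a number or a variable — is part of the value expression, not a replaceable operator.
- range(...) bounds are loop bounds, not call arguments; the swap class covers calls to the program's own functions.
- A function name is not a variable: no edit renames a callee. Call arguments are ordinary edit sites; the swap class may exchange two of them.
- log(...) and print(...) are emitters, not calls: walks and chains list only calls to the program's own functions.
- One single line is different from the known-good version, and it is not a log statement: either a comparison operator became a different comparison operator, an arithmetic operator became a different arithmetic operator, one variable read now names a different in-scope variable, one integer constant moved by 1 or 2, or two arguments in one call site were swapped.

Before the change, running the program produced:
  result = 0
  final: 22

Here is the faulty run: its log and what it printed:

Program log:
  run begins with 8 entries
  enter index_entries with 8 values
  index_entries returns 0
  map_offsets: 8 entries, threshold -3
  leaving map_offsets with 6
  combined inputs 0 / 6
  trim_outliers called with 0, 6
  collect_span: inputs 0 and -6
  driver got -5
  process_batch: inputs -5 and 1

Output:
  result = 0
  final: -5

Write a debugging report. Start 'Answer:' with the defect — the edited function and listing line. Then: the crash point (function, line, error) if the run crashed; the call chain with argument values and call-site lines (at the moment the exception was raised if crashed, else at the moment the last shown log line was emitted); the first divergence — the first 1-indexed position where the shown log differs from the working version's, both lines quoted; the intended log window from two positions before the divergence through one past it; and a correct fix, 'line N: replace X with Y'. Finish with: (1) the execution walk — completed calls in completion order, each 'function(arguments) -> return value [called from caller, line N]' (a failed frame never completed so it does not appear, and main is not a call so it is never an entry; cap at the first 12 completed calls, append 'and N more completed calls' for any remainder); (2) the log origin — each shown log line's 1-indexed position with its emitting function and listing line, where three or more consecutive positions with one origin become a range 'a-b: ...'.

Answer: the defect is in index_entries at line 5.
Key fact: Position 3 is the first bad log line: 'index_entries returns 0' should read 'index_entries returns 27'.
Call chain: main -> process_batch(-5, 1) (called at line 44).
First divergence: position 3 — shown 'index_entries returns 0', intended 'index_entries returns 27'.
Intended log window:
  1: run begins with 8 entries
  2: enter index_entries with 8 values
  3: index_entries returns 27
  4: map_offsets: 8 entries, threshold -3
Execution walk:
  index_entries([11, 9, 1, -3, 5, 10, -5, -1]) -> 0  [called from main, line 39]
  map_offsets([11, 9, 1, -3, 5, 10, -5, -1], -3) -> 6  [called from main, line 40]
  collect_span(0, -6, 2) -> -5  [called from trim_outliers, line 27]
  trim_outliers(0, 6) -> -5  [called from main, line 42]
  process_batch(-5, 1) -> 0  [called from main, line 44]
Log line origins:
  1 — main, line 38
  2 — index_entries, line 2
  3 — index_entries, line 6
  4 — map_offsets, line 10
  5 — map_offsets, line 15
  6 — main, line 41
  7 — trim_outliers, line 24
  8 — collect_span, line 19
  9 — main, line 43
  10 — process_batch, line 30
A correct fix: line 5: replace `*` with `+`.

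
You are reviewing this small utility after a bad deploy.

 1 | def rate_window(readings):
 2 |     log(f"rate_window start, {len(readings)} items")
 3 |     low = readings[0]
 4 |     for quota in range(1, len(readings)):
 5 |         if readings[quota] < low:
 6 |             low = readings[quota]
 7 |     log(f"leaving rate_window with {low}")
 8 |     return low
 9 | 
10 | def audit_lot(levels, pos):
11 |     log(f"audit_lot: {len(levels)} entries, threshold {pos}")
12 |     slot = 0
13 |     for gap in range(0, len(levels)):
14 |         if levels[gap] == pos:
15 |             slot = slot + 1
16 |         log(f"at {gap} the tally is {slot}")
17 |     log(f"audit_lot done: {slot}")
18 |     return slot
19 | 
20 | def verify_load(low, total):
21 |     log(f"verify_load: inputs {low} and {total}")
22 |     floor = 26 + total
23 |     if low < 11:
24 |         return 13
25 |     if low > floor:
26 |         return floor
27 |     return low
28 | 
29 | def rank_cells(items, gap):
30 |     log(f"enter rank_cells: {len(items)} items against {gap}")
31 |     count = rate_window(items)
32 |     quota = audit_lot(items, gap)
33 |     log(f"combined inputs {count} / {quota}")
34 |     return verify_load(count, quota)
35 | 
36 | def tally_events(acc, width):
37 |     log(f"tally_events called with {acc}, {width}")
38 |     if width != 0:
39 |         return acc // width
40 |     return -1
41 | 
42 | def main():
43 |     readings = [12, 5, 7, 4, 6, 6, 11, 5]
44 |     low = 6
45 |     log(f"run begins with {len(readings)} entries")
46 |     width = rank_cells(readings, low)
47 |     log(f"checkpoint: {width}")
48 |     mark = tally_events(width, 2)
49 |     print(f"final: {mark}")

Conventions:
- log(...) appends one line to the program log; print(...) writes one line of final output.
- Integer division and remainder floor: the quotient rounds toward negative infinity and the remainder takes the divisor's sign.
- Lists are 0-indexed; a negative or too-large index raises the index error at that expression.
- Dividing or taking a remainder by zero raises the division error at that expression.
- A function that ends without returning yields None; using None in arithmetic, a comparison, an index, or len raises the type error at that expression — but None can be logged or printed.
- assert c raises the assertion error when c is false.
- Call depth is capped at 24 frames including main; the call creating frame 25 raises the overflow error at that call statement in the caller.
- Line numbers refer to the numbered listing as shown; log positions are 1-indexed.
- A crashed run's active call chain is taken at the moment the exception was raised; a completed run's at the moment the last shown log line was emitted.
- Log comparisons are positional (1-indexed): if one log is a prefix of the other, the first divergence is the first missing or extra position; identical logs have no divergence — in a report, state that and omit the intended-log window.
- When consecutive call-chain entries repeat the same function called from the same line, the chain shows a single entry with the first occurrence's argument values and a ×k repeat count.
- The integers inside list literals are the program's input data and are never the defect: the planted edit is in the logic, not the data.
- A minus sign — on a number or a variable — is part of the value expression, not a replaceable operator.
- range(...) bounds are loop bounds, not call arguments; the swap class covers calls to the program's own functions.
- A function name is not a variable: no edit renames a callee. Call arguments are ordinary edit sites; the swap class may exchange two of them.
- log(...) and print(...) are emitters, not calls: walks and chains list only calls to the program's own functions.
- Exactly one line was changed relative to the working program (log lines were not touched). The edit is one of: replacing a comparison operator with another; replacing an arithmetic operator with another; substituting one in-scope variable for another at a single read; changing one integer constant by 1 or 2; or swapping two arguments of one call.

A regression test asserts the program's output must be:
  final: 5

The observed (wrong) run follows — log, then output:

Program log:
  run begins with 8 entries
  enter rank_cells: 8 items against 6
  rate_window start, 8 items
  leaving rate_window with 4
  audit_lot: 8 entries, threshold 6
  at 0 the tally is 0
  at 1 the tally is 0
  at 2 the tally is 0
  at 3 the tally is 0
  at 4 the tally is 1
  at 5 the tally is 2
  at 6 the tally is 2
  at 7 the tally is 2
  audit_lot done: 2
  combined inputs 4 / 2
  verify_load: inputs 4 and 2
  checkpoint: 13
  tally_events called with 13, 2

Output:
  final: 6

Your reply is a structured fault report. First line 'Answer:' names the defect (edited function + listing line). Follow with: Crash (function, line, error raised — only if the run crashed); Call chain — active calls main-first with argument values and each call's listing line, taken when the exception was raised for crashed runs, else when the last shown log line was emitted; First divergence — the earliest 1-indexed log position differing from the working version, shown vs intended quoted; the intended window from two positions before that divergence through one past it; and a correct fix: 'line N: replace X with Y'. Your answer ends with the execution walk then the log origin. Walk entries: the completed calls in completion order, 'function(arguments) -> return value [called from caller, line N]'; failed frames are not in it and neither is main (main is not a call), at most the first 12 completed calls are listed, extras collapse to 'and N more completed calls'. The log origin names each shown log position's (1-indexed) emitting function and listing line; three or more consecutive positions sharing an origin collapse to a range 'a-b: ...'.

Answer: the defect is in verify_load at line 24.
The tell: Log line 17 is where behavior first shows: 'checkpoint: 13' appears instead of 'checkpoint: 11'.
Call chain: main -> tally_events(13, 2) (called at line 48).
First divergence: position 17 — shown 'checkpoint: 13', intended 'checkpoint: 11'.
Intended log window:
  15: combined inputs 4 / 2
  16: verify_load: inputs 4 and 2
  17: checkpoint: 11
  18: tally_events called with 11, 2
Execution walk:
  rate_window([12, 5, 7, 4, 6, 6, 11, 5]) -> 4  [called from rank_cells, line 31]
  audit_lot([12, 5, 7, 4, 6, 6, 11, 5], 6) -> 2  [called from rank_cells, line 32]
  verify_load(4, 2) -> 13  [called from rank_cells, line 34]
  rank_cells([12, 5, 7, 4, 6, 6, 11, 5], 6) -> 13  [called from main, line 46]
  tally_events(13, 2) -> 6  [called from main, line 48]
Log origin:
  1: from main, line 45
  2: from rank_cells, line 30
  3: from rate_window, line 2
  4: from rate_window, line 7
  5: from audit_lot, line 11
  6-13: from audit_lot, line 16
  14: from audit_lot, line 17
  15: from rank_cells, line 33
  16: from verify_load, line 21
  17: from main, line 47
  18: from tally_events, line 37
A correct fix: line 24: replace `13` with `11`.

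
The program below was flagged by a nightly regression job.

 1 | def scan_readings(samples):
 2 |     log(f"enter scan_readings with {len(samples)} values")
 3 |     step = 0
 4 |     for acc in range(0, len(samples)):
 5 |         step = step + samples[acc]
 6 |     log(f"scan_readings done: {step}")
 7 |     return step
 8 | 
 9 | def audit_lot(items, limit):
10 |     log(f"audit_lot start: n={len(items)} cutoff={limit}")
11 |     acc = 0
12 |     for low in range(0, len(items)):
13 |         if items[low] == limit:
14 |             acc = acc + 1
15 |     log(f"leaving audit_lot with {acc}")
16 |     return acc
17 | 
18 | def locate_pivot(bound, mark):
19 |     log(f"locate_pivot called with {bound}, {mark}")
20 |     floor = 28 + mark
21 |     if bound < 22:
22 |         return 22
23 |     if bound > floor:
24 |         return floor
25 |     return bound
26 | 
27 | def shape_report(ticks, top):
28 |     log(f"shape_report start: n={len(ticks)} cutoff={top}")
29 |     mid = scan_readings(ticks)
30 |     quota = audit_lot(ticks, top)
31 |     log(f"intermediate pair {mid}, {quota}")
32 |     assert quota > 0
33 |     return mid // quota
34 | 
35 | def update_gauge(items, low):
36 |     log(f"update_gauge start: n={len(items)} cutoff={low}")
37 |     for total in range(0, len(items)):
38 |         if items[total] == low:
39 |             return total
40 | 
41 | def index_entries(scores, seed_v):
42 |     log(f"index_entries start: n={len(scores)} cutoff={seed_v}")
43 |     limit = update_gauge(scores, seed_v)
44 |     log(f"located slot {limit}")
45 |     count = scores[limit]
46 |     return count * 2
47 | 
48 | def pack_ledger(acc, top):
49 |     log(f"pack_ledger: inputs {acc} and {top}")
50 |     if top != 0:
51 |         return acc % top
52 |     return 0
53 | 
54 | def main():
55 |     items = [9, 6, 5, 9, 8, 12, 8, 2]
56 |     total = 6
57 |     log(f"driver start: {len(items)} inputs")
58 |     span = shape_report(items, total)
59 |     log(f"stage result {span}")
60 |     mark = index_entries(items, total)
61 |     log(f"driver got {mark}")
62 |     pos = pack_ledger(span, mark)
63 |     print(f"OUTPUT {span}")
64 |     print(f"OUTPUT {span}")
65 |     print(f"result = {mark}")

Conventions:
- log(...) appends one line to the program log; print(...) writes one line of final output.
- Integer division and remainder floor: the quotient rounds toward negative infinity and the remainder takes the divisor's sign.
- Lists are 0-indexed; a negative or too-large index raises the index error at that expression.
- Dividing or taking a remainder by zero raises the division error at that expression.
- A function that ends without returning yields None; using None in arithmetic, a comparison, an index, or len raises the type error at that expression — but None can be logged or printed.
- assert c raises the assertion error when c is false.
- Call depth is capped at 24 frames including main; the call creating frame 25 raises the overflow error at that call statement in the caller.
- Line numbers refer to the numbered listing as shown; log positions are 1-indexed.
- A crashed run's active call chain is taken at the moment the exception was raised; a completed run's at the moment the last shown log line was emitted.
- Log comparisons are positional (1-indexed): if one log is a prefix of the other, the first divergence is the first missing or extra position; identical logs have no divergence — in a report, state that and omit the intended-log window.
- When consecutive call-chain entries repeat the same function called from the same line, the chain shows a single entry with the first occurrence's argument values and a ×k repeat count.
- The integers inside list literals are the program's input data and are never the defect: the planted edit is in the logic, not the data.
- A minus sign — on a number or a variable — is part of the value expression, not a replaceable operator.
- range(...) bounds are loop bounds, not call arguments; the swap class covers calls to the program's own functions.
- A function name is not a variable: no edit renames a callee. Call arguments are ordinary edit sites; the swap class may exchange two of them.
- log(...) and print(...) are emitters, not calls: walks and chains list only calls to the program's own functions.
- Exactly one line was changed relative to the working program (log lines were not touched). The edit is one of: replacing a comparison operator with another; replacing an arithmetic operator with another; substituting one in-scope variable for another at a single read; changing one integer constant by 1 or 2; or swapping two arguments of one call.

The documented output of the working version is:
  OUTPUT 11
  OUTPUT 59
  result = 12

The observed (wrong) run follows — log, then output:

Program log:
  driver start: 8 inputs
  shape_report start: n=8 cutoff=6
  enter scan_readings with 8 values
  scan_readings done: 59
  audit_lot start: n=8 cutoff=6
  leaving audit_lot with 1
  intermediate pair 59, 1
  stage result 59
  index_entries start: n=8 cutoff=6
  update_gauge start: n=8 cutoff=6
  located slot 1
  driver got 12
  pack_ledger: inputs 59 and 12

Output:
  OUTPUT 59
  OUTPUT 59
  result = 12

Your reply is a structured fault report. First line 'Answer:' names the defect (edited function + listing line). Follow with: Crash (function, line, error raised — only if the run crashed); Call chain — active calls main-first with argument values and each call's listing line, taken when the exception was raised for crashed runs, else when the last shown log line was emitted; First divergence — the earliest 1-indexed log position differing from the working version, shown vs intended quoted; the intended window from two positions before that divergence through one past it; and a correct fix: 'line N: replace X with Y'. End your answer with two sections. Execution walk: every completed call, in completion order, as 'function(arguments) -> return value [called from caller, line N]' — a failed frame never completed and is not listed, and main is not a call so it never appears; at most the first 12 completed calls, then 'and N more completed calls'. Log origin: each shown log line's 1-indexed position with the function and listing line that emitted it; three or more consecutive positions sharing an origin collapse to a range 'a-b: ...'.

Answer: the defect is in main at line 63.
Key fact: Nothing in the log betrays the bug — only the output does.
Call chain: main -> pack_ledger(59, 12) (called at line 62).
First divergence: none (the log streams are identical).
Execution walk:
  scan_readings([9, 6, 5, 9, 8, 12, 8, 2]) -> 59  [called from shape_report, line 29]
  audit_lot([9, 6, 5, 9, 8, 12, 8, 2], 6) -> 1  [called from shape_report, line 30]
  shape_report([9, 6, 5, 9, 8, 12, 8, 2], 6) -> 59  [called from main, line 58]
  update_gauge([9, 6, 5, 9, 8, 12, 8, 2], 6) -> 1  [called from index_entries, line 43]
  index_entries([9, 6, 5, 9, 8, 12, 8, 2], 6) -> 12  [called from main, line 60]
  pack_ledger(59, 12) -> 11  [called from main, line 62]
Log line origins:
  1: logged in main at line 57
  2: logged in shape_report at line 28
  3: logged in scan_readings at line 2
  4: logged in scan_readings at line 6
  5: logged in audit_lot at line 10
  6: logged in audit_lot at line 15
  7: logged in shape_report at line 31
  8: logged in main at line 59
  9: logged in index_entries at line 42
  10: logged in update_gauge at line 36
  11: logged in index_entries at line 44
  12: logged in main at line 61
  13: logged in pack_ledger at line 49
A correct fix: line 63: replace `span` with `pos`.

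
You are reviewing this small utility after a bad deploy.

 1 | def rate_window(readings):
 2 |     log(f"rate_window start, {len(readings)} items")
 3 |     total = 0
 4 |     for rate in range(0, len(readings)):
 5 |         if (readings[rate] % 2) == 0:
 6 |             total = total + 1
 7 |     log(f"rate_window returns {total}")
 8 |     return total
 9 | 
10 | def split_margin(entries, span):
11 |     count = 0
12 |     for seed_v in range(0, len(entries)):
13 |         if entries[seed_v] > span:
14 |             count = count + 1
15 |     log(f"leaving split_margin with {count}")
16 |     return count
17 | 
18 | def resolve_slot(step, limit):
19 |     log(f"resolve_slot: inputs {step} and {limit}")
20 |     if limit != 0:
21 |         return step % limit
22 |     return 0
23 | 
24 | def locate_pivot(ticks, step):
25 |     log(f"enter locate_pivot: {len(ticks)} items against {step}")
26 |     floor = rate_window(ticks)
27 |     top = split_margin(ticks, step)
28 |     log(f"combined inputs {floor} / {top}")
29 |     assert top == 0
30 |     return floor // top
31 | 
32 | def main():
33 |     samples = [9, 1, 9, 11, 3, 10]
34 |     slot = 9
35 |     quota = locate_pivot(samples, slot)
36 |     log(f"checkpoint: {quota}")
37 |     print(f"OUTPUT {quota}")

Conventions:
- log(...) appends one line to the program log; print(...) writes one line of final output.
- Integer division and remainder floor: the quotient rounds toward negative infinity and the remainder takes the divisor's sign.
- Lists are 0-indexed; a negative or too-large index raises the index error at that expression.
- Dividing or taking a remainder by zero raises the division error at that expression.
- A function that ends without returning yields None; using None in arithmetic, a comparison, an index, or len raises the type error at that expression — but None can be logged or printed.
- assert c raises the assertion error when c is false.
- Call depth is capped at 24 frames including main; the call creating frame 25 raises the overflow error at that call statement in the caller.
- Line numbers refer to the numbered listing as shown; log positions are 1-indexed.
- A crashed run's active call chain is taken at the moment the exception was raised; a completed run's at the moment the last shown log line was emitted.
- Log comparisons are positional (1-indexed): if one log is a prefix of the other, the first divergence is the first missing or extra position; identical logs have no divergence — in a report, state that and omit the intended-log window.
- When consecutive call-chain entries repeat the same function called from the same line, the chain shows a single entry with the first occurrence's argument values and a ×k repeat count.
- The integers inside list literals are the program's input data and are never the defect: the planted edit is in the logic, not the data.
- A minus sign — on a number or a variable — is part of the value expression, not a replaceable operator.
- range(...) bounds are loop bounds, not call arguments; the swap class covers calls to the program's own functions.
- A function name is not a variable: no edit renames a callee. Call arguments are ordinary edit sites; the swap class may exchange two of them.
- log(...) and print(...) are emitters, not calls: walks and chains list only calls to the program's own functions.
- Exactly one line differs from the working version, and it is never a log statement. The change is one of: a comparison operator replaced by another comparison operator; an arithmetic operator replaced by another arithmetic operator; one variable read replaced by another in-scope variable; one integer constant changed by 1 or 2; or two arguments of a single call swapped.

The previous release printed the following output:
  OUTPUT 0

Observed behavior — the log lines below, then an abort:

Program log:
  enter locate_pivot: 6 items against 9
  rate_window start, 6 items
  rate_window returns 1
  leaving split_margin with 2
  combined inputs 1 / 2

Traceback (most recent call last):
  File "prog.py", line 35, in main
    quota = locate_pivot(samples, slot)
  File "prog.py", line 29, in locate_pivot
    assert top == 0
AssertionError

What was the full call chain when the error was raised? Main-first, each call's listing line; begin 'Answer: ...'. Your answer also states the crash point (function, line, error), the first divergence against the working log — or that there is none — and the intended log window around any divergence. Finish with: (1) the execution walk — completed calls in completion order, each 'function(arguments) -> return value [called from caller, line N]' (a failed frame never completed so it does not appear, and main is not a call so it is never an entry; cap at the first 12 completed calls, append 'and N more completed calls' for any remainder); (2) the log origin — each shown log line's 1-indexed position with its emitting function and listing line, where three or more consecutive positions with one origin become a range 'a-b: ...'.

Answer: main -> locate_pivot (called at line 35).
Key observation: The faulty run's log stops after 5 lines; the working version's next line would be 'checkpoint: 0'.
Crash: locate_pivot, line 29, AssertionError.
First divergence: position 6; the shown log stops at 5 lines while the working version next logs 'checkpoint: 0'.
Intended log window:
  4: leaving split_margin with 2
  5: combined inputs 1 / 2
  6: checkpoint: 0
Execution walk:
  rate_window([9, 1, 9, 11, 3, 10]) -> 1  [called from locate_pivot, line 26]
  split_margin([9, 1, 9, 11, 3, 10], 9) -> 2  [called from locate_pivot, line 27]
Log origins:
  1 — locate_pivot, line 25
  2 — rate_window, line 2
  3 — rate_window, line 7
  4 — split_margin, line 15
  5 — locate_pivot, line 28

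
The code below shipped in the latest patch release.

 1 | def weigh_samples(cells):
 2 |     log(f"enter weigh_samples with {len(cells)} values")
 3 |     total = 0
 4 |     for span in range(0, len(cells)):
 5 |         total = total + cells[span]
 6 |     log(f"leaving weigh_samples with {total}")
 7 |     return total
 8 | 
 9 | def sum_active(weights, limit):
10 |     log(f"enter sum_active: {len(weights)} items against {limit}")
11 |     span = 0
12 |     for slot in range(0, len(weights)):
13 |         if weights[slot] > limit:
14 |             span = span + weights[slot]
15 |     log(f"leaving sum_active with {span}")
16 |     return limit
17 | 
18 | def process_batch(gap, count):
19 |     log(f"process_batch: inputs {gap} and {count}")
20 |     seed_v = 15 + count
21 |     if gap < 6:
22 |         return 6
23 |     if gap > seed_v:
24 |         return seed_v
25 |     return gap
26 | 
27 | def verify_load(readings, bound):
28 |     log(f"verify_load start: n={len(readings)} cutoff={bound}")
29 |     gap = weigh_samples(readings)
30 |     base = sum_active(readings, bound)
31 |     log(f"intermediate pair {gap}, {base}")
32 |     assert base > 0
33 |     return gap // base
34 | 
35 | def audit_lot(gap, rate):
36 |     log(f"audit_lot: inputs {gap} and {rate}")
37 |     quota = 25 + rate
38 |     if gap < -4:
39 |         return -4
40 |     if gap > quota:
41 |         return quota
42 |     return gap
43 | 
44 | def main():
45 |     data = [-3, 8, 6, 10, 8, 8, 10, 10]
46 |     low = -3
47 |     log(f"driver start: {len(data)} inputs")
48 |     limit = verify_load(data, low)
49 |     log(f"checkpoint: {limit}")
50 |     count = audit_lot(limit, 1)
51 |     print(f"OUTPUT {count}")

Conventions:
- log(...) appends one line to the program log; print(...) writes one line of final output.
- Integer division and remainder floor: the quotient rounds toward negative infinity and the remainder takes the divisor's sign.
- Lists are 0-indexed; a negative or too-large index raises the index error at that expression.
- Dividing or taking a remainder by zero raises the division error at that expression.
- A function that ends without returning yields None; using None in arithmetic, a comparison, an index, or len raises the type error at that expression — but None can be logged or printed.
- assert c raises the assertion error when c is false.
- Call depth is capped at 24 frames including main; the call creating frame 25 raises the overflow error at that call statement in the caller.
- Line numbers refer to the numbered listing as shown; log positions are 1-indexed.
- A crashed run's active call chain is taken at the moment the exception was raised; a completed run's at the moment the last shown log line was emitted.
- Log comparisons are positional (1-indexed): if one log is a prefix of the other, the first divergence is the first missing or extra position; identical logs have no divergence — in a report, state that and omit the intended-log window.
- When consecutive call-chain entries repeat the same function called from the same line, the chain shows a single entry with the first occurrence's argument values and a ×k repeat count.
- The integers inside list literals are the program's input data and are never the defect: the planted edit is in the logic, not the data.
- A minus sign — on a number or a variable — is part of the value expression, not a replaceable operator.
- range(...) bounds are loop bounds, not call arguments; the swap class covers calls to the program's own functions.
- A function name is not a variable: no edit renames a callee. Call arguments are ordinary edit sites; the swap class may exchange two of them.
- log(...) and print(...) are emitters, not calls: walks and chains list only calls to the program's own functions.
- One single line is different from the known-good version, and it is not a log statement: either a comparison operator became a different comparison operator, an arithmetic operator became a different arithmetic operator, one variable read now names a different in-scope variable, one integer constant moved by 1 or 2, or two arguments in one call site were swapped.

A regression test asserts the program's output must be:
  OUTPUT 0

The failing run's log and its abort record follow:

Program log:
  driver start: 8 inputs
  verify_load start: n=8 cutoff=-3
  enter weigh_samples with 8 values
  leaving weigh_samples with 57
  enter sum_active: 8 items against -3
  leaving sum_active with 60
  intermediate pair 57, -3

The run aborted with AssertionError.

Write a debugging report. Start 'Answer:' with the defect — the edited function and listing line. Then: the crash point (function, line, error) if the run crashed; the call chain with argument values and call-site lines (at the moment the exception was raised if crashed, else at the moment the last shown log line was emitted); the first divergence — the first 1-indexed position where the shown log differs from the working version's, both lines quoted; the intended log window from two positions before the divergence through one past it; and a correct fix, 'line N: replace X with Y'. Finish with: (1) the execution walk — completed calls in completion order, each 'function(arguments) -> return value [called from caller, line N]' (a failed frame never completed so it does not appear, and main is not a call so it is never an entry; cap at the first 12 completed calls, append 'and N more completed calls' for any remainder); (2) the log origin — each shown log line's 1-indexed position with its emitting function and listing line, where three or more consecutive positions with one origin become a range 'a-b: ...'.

Answer: the defect is in sum_active at line 16.
Key observation: Position 7 is the first bad log line: 'intermediate pair 57, -3' should read 'intermediate pair 57, 60'.
Crash: verify_load, line 32, AssertionError.
Call chain: main -> verify_load([-3, 8, 6, 10, 8, 8, 10, 10], -3) (called at line 48).
First divergence: at position 7 the run shows 'intermediate pair 57, -3' where the working version logs 'intermediate pair 57, 60'.
Intended log window:
  5: enter sum_active: 8 items against -3
  6: leaving sum_active with 60
  7: intermediate pair 57, 60
  8: checkpoint: 0
Execution walk:
  weigh_samples([-3, 8, 6, 10, 8, 8, 10, 10]) -> 57  [called from verify_load, line 29]
  sum_active([-3, 8, 6, 10, 8, 8, 10, 10], -3) -> -3  [called from verify_load, line 30]
Log line origins:
  1 — main, line 47
  2 — verify_load, line 28
  3 — weigh_samples, line 2
  4 — weigh_samples, line 6
  5 — sum_active, line 10
  6 — sum_active, line 15
  7 — verify_load, line 31
A correct fix: line 16: replace `limit` with `span`.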